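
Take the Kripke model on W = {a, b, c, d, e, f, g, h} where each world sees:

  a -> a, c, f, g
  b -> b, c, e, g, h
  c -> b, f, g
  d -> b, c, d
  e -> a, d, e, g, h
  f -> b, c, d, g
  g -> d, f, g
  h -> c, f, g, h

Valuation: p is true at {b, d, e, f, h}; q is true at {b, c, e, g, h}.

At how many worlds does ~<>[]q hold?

a: <>[]q is F. ✓
b: <>[]q is T. ✗
c: <>[]q is T. ✗
d: <>[]q is T. ✗
e: <>[]q is F. ✓
f: <>[]q is T. ✗
g: <>[]q is F. ✓
h: <>[]q is F. ✓
Satisfying worlds: {a, e, g, h}.

4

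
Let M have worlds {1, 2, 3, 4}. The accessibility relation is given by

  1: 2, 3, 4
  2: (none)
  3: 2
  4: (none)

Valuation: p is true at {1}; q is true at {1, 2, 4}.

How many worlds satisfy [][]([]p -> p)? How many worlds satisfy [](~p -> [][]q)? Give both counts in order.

For [][]([]p -> p):
1: successors {2, 3, 4}; []([]p -> p) there: 2:T, 3:F, 4:T. ✗
2: no successors, so [][]([]p -> p) holds vacuously. ✓
3: successors {2}; []([]p -> p) there: 2:T. ✓
4: no successors, so [][]([]p -> p) holds vacuously. ✓
— 3 worlds.
For [](~p -> [][]q):
1: successors {2, 3, 4}; ~p -> [][]q there: 2:T, 3:T, 4:T. ✓
2: no successors, so [](~p -> [][]q) holds vacuously. ✓
3: successors {2}; ~p -> [][]q there: 2:T. ✓
4: no successors, so [](~p -> [][]q) holds vacuously. ✓
— 4 worlds.

3 and 4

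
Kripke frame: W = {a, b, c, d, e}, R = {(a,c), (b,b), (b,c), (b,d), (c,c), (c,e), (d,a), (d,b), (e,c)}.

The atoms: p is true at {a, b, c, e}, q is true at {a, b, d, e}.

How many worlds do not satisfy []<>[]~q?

3

a: successors {c}; <>[]~q there: c:T. ✓
b: successors {b, c, d}; <>[]~q there: b:F, c:T, d:T. ✗
c: successors {c, e}; <>[]~q there: c:T, e:F. ✗
d: successors {a, b}; <>[]~q there: a:F, b:F. ✗
e: successors {c}; <>[]~q there: c:T. ✓
Satisfying worlds: {a, e}.
So []<>[]~q fails at the other 3 worlds.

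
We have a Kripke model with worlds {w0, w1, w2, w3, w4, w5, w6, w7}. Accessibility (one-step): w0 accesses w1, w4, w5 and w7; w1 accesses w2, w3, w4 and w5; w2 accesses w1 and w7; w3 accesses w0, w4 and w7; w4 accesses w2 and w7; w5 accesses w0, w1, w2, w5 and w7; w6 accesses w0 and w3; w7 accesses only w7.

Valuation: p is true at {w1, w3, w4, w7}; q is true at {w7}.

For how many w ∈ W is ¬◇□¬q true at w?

w0: ◇□¬q is T. ✗
w1: ◇□¬q is F. ✓
w2: ◇□¬q is T. ✗
w3: ◇□¬q is F. ✓
w4: ◇□¬q is F. ✓
w5: ◇□¬q is T. ✗
w6: ◇□¬q is F. ✓
w7: ◇□¬q is F. ✓
Satisfying worlds: {w1, w3, w4, w6, w7}.

5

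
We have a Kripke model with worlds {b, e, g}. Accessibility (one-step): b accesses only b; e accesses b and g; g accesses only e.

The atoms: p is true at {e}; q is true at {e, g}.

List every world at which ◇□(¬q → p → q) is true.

{b, e, g}

b: successors {b}; □(¬q → p → q) there: b:T. ✓
e: successors {b, g}; □(¬q → p → q) there: b:T, g:T. ✓
g: successors {e}; □(¬q → p → q) there: e:T. ✓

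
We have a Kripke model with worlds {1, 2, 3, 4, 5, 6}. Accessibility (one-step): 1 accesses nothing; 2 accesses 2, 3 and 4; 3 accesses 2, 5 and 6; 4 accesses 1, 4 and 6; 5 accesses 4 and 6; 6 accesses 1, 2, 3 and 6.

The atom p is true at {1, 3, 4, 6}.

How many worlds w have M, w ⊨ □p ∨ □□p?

3

1: □p is T, □□p is T. ✓
2: □p is F, □□p is F. ✗
3: □p is F, □□p is F. ✗
4: □p is T, □□p is F. ✓
5: □p is T, □□p is F. ✓
6: □p is F, □□p is F. ✗
Satisfying worlds: {1, 4, 5}.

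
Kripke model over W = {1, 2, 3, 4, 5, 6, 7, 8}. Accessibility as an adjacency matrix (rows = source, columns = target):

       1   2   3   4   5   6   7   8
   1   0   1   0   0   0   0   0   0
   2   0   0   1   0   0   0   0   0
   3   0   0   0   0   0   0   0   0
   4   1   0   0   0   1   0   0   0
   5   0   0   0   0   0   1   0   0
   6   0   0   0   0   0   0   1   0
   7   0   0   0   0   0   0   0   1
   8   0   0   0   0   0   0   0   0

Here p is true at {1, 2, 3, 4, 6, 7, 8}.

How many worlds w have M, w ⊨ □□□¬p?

6

1: successors {2}; □□¬p there: 2:T. ✓
2: successors {3}; □□¬p there: 3:T. ✓
3: no successors, so □□□¬p holds vacuously. ✓
4: successors {1, 5}; □□¬p there: 1:F, 5:F. ✗
5: successors {6}; □□¬p there: 6:F. ✗
6: successors {7}; □□¬p there: 7:T. ✓
7: successors {8}; □□¬p there: 8:T. ✓
8: no successors, so □□□¬p holds vacuously. ✓
Satisfying worlds: {1, 2, 3, 6, 7, 8}.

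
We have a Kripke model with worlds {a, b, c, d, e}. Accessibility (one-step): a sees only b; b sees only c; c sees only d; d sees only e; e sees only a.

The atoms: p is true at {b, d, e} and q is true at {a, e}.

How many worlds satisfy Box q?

a: successors {b}; q there: b:F. ✗
b: successors {c}; q there: c:F. ✗
c: successors {d}; q there: d:F. ✗
d: successors {e}; q there: e:T. ✓
e: successors {a}; q there: a:T. ✓
Satisfying worlds: {d, e}.

2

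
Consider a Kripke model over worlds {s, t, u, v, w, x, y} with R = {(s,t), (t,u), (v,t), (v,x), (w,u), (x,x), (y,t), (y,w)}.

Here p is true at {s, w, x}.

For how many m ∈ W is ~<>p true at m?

s: <>p is F. ✓
t: <>p is F. ✓
u: <>p is F. ✓
v: <>p is T. ✗
w: <>p is F. ✓
x: <>p is T. ✗
y: <>p is T. ✗
Satisfying worlds: {s, t, u, w}.

4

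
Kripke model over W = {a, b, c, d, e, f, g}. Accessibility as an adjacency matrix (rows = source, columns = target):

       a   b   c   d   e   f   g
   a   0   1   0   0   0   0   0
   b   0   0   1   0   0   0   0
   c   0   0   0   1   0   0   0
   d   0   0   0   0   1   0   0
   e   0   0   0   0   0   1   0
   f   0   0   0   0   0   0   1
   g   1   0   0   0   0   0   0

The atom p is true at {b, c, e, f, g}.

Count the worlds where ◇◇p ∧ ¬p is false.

5

a: ◇◇p is T, ¬p is T. ✓
b: ◇◇p is F, ¬p is F. ✗
c: ◇◇p is T, ¬p is F. ✗
d: ◇◇p is T, ¬p is T. ✓
e: ◇◇p is T, ¬p is F. ✗
f: ◇◇p is F, ¬p is F. ✗
g: ◇◇p is T, ¬p is F. ✗
Satisfying worlds: {a, d}.
So ◇◇p ∧ ¬p fails at the other 5 worlds.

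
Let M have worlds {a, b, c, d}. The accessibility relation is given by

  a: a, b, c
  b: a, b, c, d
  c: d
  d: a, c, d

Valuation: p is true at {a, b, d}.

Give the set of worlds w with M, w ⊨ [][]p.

∅

a: successors {a, b, c}; []p there: a:F, b:F, c:T. ✗
b: successors {a, b, c, d}; []p there: a:F, b:F, c:T, d:F. ✗
c: successors {d}; []p there: d:F. ✗
d: successors {a, c, d}; []p there: a:F, c:T, d:F. ✗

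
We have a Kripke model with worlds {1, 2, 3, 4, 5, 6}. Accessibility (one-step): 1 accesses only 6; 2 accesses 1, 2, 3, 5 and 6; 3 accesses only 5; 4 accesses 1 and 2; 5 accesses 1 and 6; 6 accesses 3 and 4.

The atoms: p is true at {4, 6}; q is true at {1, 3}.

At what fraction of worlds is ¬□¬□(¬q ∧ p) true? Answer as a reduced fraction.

1: □¬□(¬q ∧ p) is T. ✗
2: □¬□(¬q ∧ p) is F. ✓
3: □¬□(¬q ∧ p) is T. ✗
4: □¬□(¬q ∧ p) is F. ✓
5: □¬□(¬q ∧ p) is F. ✓
6: □¬□(¬q ∧ p) is T. ✗
That's 3 of 6 worlds, so 3/6 = 1/2.

1/2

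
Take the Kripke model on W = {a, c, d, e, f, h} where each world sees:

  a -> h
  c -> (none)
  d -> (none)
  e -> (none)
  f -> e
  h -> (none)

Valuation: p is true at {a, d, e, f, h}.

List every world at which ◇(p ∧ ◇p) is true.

∅

a: successors {h}; p ∧ ◇p there: h:F. ✗
c: no successors, so ◇(p ∧ ◇p) fails. ✗
d: no successors, so ◇(p ∧ ◇p) fails. ✗
e: no successors, so ◇(p ∧ ◇p) fails. ✗
f: successors {e}; p ∧ ◇p there: e:F. ✗
h: no successors, so ◇(p ∧ ◇p) fails. ✗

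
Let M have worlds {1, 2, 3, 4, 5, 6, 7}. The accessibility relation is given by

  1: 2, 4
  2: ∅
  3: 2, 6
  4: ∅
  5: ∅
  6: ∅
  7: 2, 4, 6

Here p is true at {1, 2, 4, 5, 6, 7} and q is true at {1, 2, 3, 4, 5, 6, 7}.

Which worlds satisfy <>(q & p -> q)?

1: successors {2, 4}; q & p -> q there: 2:T, 4:T. ✓
2: no successors, so <>(q & p -> q) fails. ✗
3: successors {2, 6}; q & p -> q there: 2:T, 6:T. ✓
4: no successors, so <>(q & p -> q) fails. ✗
5: no successors, so <>(q & p -> q) fails. ✗
6: no successors, so <>(q & p -> q) fails. ✗
7: successors {2, 4, 6}; q & p -> q there: 2:T, 4:T, 6:T. ✓

{1, 3, 7}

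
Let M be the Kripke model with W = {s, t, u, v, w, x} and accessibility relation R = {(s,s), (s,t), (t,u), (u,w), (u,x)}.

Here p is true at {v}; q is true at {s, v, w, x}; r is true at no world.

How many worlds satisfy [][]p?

4

s: successors {s, t}; []p there: s:F, t:F. ✗
t: successors {u}; []p there: u:F. ✗
u: successors {w, x}; []p there: w:T, x:T. ✓
v: no successors, so [][]p holds vacuously. ✓
w: no successors, so [][]p holds vacuously. ✓
x: no successors, so [][]p holds vacuously. ✓
Satisfying worlds: {u, v, w, x}.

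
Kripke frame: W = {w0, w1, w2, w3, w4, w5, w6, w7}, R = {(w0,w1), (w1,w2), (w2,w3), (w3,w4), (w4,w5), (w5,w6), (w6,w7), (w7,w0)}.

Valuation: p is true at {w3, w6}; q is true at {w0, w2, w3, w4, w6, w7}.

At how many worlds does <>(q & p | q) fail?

2

w0: successors {w1}; q & p | q there: w1:F. ✗
w1: successors {w2}; q & p | q there: w2:T. ✓
w2: successors {w3}; q & p | q there: w3:T. ✓
w3: successors {w4}; q & p | q there: w4:T. ✓
w4: successors {w5}; q & p | q there: w5:F. ✗
w5: successors {w6}; q & p | q there: w6:T. ✓
w6: successors {w7}; q & p | q there: w7:T. ✓
w7: successors {w0}; q & p | q there: w0:T. ✓
Satisfying worlds: {w1, w2, w3, w5, w6, w7}.
So <>(q & p | q) fails at the other 2 worlds.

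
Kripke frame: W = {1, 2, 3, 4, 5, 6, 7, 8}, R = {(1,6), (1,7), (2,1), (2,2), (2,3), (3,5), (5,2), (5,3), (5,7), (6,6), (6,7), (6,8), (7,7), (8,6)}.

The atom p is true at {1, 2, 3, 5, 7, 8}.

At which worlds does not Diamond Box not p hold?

1: Diamond Box not p is F. ✓
2: Diamond Box not p is F. ✓
3: Diamond Box not p is F. ✓
4: Diamond Box not p is F. ✓
5: Diamond Box not p is F. ✓
6: Diamond Box not p is T. ✗
7: Diamond Box not p is F. ✓
8: Diamond Box not p is F. ✓

{1, 2, 3, 4, 5, 7, 8}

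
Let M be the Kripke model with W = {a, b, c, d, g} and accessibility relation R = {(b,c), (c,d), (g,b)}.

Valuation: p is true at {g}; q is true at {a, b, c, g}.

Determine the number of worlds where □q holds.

a: no successors, so □q holds vacuously. ✓
b: successors {c}; q there: c:T. ✓
c: successors {d}; q there: d:F. ✗
d: no successors, so □q holds vacuously. ✓
g: successors {b}; q there: b:T. ✓
Satisfying worlds: {a, b, d, g}.

4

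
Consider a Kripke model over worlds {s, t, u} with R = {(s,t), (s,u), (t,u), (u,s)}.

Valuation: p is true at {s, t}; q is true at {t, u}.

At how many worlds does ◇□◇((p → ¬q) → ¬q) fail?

1

s: successors {t, u}; □◇((p → ¬q) → ¬q) there: t:T, u:T. ✓
t: successors {u}; □◇((p → ¬q) → ¬q) there: u:T. ✓
u: successors {s}; □◇((p → ¬q) → ¬q) there: s:F. ✗
Satisfying worlds: {s, t}.
So ◇□◇((p → ¬q) → ¬q) fails at the other 1 world.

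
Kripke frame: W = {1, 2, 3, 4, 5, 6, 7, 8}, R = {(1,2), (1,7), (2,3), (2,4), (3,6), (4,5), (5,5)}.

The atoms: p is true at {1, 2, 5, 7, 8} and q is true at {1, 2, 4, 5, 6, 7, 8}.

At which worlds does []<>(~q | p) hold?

{4, 5, 6, 7, 8}

1: successors {2, 7}; <>(~q | p) there: 2:T, 7:F. ✗
2: successors {3, 4}; <>(~q | p) there: 3:F, 4:T. ✗
3: successors {6}; <>(~q | p) there: 6:F. ✗
4: successors {5}; <>(~q | p) there: 5:T. ✓
5: successors {5}; <>(~q | p) there: 5:T. ✓
6: no successors, so []<>(~q | p) holds vacuously. ✓
7: no successors, so []<>(~q | p) holds vacuously. ✓
8: no successors, so []<>(~q | p) holds vacuously. ✓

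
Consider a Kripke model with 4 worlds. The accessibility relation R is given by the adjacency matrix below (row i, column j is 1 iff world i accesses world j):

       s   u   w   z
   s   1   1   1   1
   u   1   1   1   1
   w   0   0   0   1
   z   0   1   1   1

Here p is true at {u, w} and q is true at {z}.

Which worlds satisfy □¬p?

{w}

s: successors {s, u, w, z}; ¬p there: s:T, u:F, w:F, z:T. ✗
u: successors {s, u, w, z}; ¬p there: s:T, u:F, w:F, z:T. ✗
w: successors {z}; ¬p there: z:T. ✓
z: successors {u, w, z}; ¬p there: u:F, w:F, z:T. ✗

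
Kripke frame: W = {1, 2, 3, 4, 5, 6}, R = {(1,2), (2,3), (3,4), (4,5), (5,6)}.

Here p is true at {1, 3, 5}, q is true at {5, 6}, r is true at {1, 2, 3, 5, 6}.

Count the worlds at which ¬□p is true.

1: □p is F. ✓
2: □p is T. ✗
3: □p is F. ✓
4: □p is T. ✗
5: □p is F. ✓
6: □p is T. ✗
Satisfying worlds: {1, 3, 5}.

3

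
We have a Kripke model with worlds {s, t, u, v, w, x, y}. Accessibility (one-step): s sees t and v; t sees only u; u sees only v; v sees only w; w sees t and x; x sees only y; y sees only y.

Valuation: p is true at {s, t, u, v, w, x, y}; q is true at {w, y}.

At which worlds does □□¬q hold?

{t, v}

s: successors {t, v}; □¬q there: t:T, v:F. ✗
t: successors {u}; □¬q there: u:T. ✓
u: successors {v}; □¬q there: v:F. ✗
v: successors {w}; □¬q there: w:T. ✓
w: successors {t, x}; □¬q there: t:T, x:F. ✗
x: successors {y}; □¬q there: y:F. ✗
y: successors {y}; □¬q there: y:F. ✗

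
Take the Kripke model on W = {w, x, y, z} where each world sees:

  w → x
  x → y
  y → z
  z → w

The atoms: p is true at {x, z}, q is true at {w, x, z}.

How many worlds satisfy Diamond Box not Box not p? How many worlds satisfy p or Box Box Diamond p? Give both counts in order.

2 and 4

For Diamond Box not Box not p:
w: successors {x}; Box not Box not p there: x:T. ✓
x: successors {y}; Box not Box not p there: y:F. ✗
y: successors {z}; Box not Box not p there: z:T. ✓
z: successors {w}; Box not Box not p there: w:F. ✗
— 2 worlds.
For p or Box Box Diamond p:
w: p is F, Box Box Diamond p is T. ✓
x: p is T, Box Box Diamond p is F. ✓
y: p is F, Box Box Diamond p is T. ✓
z: p is T, Box Box Diamond p is F. ✓
— 4 worlds.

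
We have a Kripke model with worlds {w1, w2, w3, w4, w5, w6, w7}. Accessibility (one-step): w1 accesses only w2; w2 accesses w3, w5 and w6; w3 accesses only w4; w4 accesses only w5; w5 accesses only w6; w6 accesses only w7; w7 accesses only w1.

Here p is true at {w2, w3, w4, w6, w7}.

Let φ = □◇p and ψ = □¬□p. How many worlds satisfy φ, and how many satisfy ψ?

5 and 3

For □◇p:
w1: successors {w2}; ◇p there: w2:T. ✓
w2: successors {w3, w5, w6}; ◇p there: w3:T, w5:T, w6:T. ✓
w3: successors {w4}; ◇p there: w4:F. ✗
w4: successors {w5}; ◇p there: w5:T. ✓
w5: successors {w6}; ◇p there: w6:T. ✓
w6: successors {w7}; ◇p there: w7:F. ✗
w7: successors {w1}; ◇p there: w1:T. ✓
— 5 worlds.
For □¬□p:
w1: successors {w2}; ¬□p there: w2:T. ✓
w2: successors {w3, w5, w6}; ¬□p there: w3:F, w5:F, w6:F. ✗
w3: successors {w4}; ¬□p there: w4:T. ✓
w4: successors {w5}; ¬□p there: w5:F. ✗
w5: successors {w6}; ¬□p there: w6:F. ✗
w6: successors {w7}; ¬□p there: w7:T. ✓
w7: successors {w1}; ¬□p there: w1:F. ✗
— 3 worlds.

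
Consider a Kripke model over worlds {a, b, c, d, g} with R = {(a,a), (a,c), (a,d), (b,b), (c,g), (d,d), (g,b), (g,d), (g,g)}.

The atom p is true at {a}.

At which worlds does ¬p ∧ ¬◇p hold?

{b, c, d, g}

a: ¬p is F, ¬◇p is F. ✗
b: ¬p is T, ¬◇p is T. ✓
c: ¬p is T, ¬◇p is T. ✓
d: ¬p is T, ¬◇p is T. ✓
g: ¬p is T, ¬◇p is T. ✓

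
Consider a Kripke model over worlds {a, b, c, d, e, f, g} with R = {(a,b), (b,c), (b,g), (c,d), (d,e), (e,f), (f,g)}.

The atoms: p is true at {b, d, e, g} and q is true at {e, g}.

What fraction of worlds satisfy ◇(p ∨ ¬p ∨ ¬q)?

a: successors {b}; p ∨ ¬p ∨ ¬q there: b:T. ✓
b: successors {c, g}; p ∨ ¬p ∨ ¬q there: c:T, g:T. ✓
c: successors {d}; p ∨ ¬p ∨ ¬q there: d:T. ✓
d: successors {e}; p ∨ ¬p ∨ ¬q there: e:T. ✓
e: successors {f}; p ∨ ¬p ∨ ¬q there: f:T. ✓
f: successors {g}; p ∨ ¬p ∨ ¬q there: g:T. ✓
g: no successors, so ◇(p ∨ ¬p ∨ ¬q) fails. ✗
That's 6 of 7 worlds, so 6/7.

6/7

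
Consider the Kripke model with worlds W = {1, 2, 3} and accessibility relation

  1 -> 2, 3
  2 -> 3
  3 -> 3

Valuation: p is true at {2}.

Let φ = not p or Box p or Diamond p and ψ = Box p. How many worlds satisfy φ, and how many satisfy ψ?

2 and 0

For not p or Box p or Diamond p:
1: not p or Box p is T, Diamond p is T. ✓
2: not p or Box p is F, Diamond p is F. ✗
3: not p or Box p is T, Diamond p is F. ✓
— 2 worlds.
For Box p:
1: successors {2, 3}; p there: 2:T, 3:F. ✗
2: successors {3}; p there: 3:F. ✗
3: successors {3}; p there: 3:F. ✗
— 0 worlds.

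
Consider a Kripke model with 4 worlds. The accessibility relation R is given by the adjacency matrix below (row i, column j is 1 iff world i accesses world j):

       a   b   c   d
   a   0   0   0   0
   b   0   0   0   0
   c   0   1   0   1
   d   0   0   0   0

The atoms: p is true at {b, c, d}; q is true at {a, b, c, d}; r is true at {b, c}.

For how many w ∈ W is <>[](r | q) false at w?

3

a: no successors, so <>[](r | q) fails. ✗
b: no successors, so <>[](r | q) fails. ✗
c: successors {b, d}; [](r | q) there: b:T, d:T. ✓
d: no successors, so <>[](r | q) fails. ✗
Satisfying worlds: {c}.
So <>[](r | q) fails at the other 3 worlds.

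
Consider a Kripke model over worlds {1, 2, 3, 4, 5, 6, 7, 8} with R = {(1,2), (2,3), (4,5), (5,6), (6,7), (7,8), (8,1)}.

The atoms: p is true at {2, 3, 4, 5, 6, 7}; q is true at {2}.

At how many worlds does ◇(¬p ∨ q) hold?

3

1: successors {2}; ¬p ∨ q there: 2:T. ✓
2: successors {3}; ¬p ∨ q there: 3:F. ✗
3: no successors, so ◇(¬p ∨ q) fails. ✗
4: successors {5}; ¬p ∨ q there: 5:F. ✗
5: successors {6}; ¬p ∨ q there: 6:F. ✗
6: successors {7}; ¬p ∨ q there: 7:F. ✗
7: successors {8}; ¬p ∨ q there: 8:T. ✓
8: successors {1}; ¬p ∨ q there: 1:T. ✓
Satisfying worlds: {1, 7, 8}.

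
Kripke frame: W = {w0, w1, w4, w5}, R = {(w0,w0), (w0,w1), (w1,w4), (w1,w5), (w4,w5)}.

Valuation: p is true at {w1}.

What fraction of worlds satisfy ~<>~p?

1/4

w0: <>~p is T. ✗
w1: <>~p is T. ✗
w4: <>~p is T. ✗
w5: <>~p is F. ✓
That's 1 of 4 worlds, so 1/4.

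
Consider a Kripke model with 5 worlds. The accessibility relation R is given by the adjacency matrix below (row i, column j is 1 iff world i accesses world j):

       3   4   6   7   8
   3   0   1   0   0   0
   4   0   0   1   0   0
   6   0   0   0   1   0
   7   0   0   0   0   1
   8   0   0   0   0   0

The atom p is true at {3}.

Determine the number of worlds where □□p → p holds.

3: □□p is F, p is T. ✓
4: □□p is F, p is F. ✓
6: □□p is F, p is F. ✓
7: □□p is T, p is F. ✗
8: □□p is T, p is F. ✗
Satisfying worlds: {3, 4, 6}.

3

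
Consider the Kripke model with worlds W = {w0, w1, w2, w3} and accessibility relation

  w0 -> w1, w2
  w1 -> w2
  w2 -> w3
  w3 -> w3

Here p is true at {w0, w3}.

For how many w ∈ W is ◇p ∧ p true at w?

w0: ◇p is F, p is T. ✗
w1: ◇p is F, p is F. ✗
w2: ◇p is T, p is F. ✗
w3: ◇p is T, p is T. ✓
Satisfying worlds: {w3}.

1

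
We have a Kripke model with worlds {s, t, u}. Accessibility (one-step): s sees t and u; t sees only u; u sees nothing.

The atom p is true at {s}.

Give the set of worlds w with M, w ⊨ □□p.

{t, u}

s: successors {t, u}; □p there: t:F, u:T. ✗
t: successors {u}; □p there: u:T. ✓
u: no successors, so □□p holds vacuously. ✓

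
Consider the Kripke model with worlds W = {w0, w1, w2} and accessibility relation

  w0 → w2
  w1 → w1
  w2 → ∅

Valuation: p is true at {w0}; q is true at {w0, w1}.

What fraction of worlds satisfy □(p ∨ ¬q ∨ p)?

2/3

w0: successors {w2}; p ∨ ¬q ∨ p there: w2:T. ✓
w1: successors {w1}; p ∨ ¬q ∨ p there: w1:F. ✗
w2: no successors, so □(p ∨ ¬q ∨ p) holds vacuously. ✓
That's 2 of 3 worlds, so 2/3.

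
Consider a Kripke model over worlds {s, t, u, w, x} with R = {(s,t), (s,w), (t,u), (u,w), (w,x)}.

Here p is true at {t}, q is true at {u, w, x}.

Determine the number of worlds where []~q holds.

1

s: successors {t, w}; ~q there: t:T, w:F. ✗
t: successors {u}; ~q there: u:F. ✗
u: successors {w}; ~q there: w:F. ✗
w: successors {x}; ~q there: x:F. ✗
x: no successors, so []~q holds vacuously. ✓
Satisfying worlds: {x}.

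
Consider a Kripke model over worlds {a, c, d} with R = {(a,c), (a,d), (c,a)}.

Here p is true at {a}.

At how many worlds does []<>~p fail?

1

a: successors {c, d}; <>~p there: c:F, d:F. ✗
c: successors {a}; <>~p there: a:T. ✓
d: no successors, so []<>~p holds vacuously. ✓
Satisfying worlds: {c, d}.
So []<>~p fails at the other 1 world.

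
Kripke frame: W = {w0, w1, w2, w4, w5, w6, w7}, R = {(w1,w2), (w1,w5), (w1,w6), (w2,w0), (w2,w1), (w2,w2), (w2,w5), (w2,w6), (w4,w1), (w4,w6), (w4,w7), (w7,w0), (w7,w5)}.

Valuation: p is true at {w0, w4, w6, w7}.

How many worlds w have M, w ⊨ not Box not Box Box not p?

4

w0: Box not Box Box not p is T. ✗
w1: Box not Box Box not p is F. ✓
w2: Box not Box Box not p is F. ✓
w4: Box not Box Box not p is F. ✓
w5: Box not Box Box not p is T. ✗
w6: Box not Box Box not p is T. ✗
w7: Box not Box Box not p is F. ✓
Satisfying worlds: {w1, w2, w4, w7}.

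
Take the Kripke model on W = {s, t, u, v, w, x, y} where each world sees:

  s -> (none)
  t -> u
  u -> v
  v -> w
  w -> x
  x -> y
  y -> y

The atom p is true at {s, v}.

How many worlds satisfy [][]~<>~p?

s: no successors, so [][]~<>~p holds vacuously. ✓
t: successors {u}; []~<>~p there: u:F. ✗
u: successors {v}; []~<>~p there: v:F. ✗
v: successors {w}; []~<>~p there: w:F. ✗
w: successors {x}; []~<>~p there: x:F. ✗
x: successors {y}; []~<>~p there: y:F. ✗
y: successors {y}; []~<>~p there: y:F. ✗
Satisfying worlds: {s}.

1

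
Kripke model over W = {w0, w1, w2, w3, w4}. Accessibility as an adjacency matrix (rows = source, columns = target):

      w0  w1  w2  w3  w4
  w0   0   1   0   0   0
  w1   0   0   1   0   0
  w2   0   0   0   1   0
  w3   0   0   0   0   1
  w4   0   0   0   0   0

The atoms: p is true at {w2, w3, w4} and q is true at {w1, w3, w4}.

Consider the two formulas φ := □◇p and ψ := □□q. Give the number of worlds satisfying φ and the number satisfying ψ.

For □◇p:
w0: successors {w1}; ◇p there: w1:T. ✓
w1: successors {w2}; ◇p there: w2:T. ✓
w2: successors {w3}; ◇p there: w3:T. ✓
w3: successors {w4}; ◇p there: w4:F. ✗
w4: no successors, so □◇p holds vacuously. ✓
— 4 worlds.
For □□q:
w0: successors {w1}; □q there: w1:F. ✗
w1: successors {w2}; □q there: w2:T. ✓
w2: successors {w3}; □q there: w3:T. ✓
w3: successors {w4}; □q there: w4:T. ✓
w4: no successors, so □□q holds vacuously. ✓
— 4 worlds.

4 and 4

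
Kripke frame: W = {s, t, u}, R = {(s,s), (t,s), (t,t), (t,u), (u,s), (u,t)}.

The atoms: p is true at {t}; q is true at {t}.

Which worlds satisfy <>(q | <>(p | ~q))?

{s, t, u}

s: successors {s}; q | <>(p | ~q) there: s:T. ✓
t: successors {s, t, u}; q | <>(p | ~q) there: s:T, t:T, u:T. ✓
u: successors {s, t}; q | <>(p | ~q) there: s:T, t:T. ✓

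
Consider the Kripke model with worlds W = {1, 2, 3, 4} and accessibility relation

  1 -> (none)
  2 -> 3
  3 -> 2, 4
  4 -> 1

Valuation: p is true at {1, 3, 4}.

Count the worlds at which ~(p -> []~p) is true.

2

1: p -> []~p is T. ✗
2: p -> []~p is T. ✗
3: p -> []~p is F. ✓
4: p -> []~p is F. ✓
Satisfying worlds: {3, 4}.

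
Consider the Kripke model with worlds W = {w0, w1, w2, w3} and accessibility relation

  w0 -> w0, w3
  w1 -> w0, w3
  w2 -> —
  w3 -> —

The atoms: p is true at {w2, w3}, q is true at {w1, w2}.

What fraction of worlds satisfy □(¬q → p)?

w0: successors {w0, w3}; ¬q → p there: w0:F, w3:T. ✗
w1: successors {w0, w3}; ¬q → p there: w0:F, w3:T. ✗
w2: no successors, so □(¬q → p) holds vacuously. ✓
w3: no successors, so □(¬q → p) holds vacuously. ✓
That's 2 of 4 worlds, so 2/4 = 1/2.

1/2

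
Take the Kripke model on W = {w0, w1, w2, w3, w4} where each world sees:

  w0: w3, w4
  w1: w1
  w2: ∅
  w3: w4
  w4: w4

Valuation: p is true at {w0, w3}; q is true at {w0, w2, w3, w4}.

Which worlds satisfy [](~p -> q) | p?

{w0, w2, w3, w4}

w0: [](~p -> q) is T, p is T. ✓
w1: [](~p -> q) is F, p is F. ✗
w2: [](~p -> q) is T, p is F. ✓
w3: [](~p -> q) is T, p is T. ✓
w4: [](~p -> q) is T, p is F. ✓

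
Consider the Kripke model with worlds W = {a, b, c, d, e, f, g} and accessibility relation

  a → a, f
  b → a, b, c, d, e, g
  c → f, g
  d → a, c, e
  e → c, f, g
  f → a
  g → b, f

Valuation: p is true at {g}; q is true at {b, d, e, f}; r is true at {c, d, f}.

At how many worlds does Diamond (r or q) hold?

a: successors {a, f}; r or q there: a:F, f:T. ✓
b: successors {a, b, c, d, e, g}; r or q there: a:F, b:T, c:T, d:T, e:T, g:F. ✓
c: successors {f, g}; r or q there: f:T, g:F. ✓
d: successors {a, c, e}; r or q there: a:F, c:T, e:T. ✓
e: successors {c, f, g}; r or q there: c:T, f:T, g:F. ✓
f: successors {a}; r or q there: a:F. ✗
g: successors {b, f}; r or q there: b:T, f:T. ✓
Satisfying worlds: {a, b, c, d, e, g}.

6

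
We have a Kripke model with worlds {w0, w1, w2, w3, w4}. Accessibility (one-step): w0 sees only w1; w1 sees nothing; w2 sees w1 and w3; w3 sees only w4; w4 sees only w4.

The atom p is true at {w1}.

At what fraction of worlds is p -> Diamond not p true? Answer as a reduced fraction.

4/5

w0: p is F, Diamond not p is F. ✓
w1: p is T, Diamond not p is F. ✗
w2: p is F, Diamond not p is T. ✓
w3: p is F, Diamond not p is T. ✓
w4: p is F, Diamond not p is T. ✓
That's 4 of 5 worlds, so 4/5.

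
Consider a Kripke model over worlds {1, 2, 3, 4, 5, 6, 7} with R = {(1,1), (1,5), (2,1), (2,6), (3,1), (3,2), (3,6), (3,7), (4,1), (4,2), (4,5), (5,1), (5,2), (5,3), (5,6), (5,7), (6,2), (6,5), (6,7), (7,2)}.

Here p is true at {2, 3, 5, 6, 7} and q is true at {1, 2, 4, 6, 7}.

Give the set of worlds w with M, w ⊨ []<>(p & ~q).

{1, 2}

1: successors {1, 5}; <>(p & ~q) there: 1:T, 5:T. ✓
2: successors {1, 6}; <>(p & ~q) there: 1:T, 6:T. ✓
3: successors {1, 2, 6, 7}; <>(p & ~q) there: 1:T, 2:F, 6:T, 7:F. ✗
4: successors {1, 2, 5}; <>(p & ~q) there: 1:T, 2:F, 5:T. ✗
5: successors {1, 2, 3, 6, 7}; <>(p & ~q) there: 1:T, 2:F, 3:F, 6:T, 7:F. ✗
6: successors {2, 5, 7}; <>(p & ~q) there: 2:F, 5:T, 7:F. ✗
7: successors {2}; <>(p & ~q) there: 2:F. ✗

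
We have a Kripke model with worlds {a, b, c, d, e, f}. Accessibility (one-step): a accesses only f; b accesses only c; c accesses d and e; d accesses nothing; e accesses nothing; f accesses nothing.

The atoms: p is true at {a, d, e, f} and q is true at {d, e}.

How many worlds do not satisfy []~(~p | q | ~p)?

2

a: successors {f}; ~(~p | q | ~p) there: f:T. ✓
b: successors {c}; ~(~p | q | ~p) there: c:F. ✗
c: successors {d, e}; ~(~p | q | ~p) there: d:F, e:F. ✗
d: no successors, so []~(~p | q | ~p) holds vacuously. ✓
e: no successors, so []~(~p | q | ~p) holds vacuously. ✓
f: no successors, so []~(~p | q | ~p) holds vacuously. ✓
Satisfying worlds: {a, d, e, f}.
So []~(~p | q | ~p) fails at the other 2 worlds.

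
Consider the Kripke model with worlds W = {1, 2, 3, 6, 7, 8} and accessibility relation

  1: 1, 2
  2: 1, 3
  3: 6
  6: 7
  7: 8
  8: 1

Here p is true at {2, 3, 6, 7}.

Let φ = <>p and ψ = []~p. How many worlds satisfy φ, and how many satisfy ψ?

4 and 2

For <>p:
1: successors {1, 2}; p there: 1:F, 2:T. ✓
2: successors {1, 3}; p there: 1:F, 3:T. ✓
3: successors {6}; p there: 6:T. ✓
6: successors {7}; p there: 7:T. ✓
7: successors {8}; p there: 8:F. ✗
8: successors {1}; p there: 1:F. ✗
— 4 worlds.
For []~p:
1: successors {1, 2}; ~p there: 1:T, 2:F. ✗
2: successors {1, 3}; ~p there: 1:T, 3:F. ✗
3: successors {6}; ~p there: 6:F. ✗
6: successors {7}; ~p there: 7:F. ✗
7: successors {8}; ~p there: 8:T. ✓
8: successors {1}; ~p there: 1:T. ✓
— 2 worlds.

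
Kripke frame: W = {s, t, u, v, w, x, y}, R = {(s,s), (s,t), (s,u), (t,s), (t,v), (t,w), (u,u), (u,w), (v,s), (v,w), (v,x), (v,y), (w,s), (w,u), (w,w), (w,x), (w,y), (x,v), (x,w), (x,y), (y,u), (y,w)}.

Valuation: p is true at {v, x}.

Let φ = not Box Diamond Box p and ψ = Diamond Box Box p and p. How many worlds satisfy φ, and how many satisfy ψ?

For not Box Diamond Box p:
s: Box Diamond Box p is F. ✓
t: Box Diamond Box p is F. ✓
u: Box Diamond Box p is F. ✓
v: Box Diamond Box p is F. ✓
w: Box Diamond Box p is F. ✓
x: Box Diamond Box p is F. ✓
y: Box Diamond Box p is F. ✓
— 7 worlds.
For Diamond Box Box p and p:
s: Diamond Box Box p is F, p is F. ✗
t: Diamond Box Box p is F, p is F. ✗
u: Diamond Box Box p is F, p is F. ✗
v: Diamond Box Box p is F, p is T. ✗
w: Diamond Box Box p is F, p is F. ✗
x: Diamond Box Box p is F, p is T. ✗
y: Diamond Box Box p is F, p is F. ✗
— 0 worlds.

7 and 0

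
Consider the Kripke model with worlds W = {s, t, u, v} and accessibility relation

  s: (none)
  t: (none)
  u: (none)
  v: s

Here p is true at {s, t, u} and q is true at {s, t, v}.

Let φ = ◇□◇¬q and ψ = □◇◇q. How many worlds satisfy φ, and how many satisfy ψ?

1 and 3

For ◇□◇¬q:
s: no successors, so ◇□◇¬q fails. ✗
t: no successors, so ◇□◇¬q fails. ✗
u: no successors, so ◇□◇¬q fails. ✗
v: successors {s}; □◇¬q there: s:T. ✓
— 1 world.
For □◇◇q:
s: no successors, so □◇◇q holds vacuously. ✓
t: no successors, so □◇◇q holds vacuously. ✓
u: no successors, so □◇◇q holds vacuously. ✓
v: successors {s}; ◇◇q there: s:F. ✗
— 3 worlds.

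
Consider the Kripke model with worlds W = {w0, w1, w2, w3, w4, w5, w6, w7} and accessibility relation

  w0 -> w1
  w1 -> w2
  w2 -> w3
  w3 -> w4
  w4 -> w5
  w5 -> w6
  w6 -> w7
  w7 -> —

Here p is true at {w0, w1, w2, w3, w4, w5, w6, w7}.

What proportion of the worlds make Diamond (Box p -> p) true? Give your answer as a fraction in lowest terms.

w0: successors {w1}; Box p -> p there: w1:T. ✓
w1: successors {w2}; Box p -> p there: w2:T. ✓
w2: successors {w3}; Box p -> p there: w3:T. ✓
w3: successors {w4}; Box p -> p there: w4:T. ✓
w4: successors {w5}; Box p -> p there: w5:T. ✓
w5: successors {w6}; Box p -> p there: w6:T. ✓
w6: successors {w7}; Box p -> p there: w7:T. ✓
w7: no successors, so Diamond (Box p -> p) fails. ✗
That's 7 of 8 worlds, so 7/8.

7/8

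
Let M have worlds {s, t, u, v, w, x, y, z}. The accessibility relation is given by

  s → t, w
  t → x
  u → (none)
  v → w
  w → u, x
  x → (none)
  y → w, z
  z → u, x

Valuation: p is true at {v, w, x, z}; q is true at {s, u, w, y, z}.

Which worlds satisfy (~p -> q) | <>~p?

s: ~p -> q is T, <>~p is T. ✓
t: ~p -> q is F, <>~p is F. ✗
u: ~p -> q is T, <>~p is F. ✓
v: ~p -> q is T, <>~p is F. ✓
w: ~p -> q is T, <>~p is T. ✓
x: ~p -> q is T, <>~p is F. ✓
y: ~p -> q is T, <>~p is F. ✓
z: ~p -> q is T, <>~p is T. ✓

{s, u, v, w, x, y, z}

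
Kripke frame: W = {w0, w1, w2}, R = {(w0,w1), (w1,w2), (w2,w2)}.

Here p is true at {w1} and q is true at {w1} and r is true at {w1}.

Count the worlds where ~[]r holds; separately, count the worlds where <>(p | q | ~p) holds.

For ~[]r:
w0: []r is T. ✗
w1: []r is F. ✓
w2: []r is F. ✓
— 2 worlds.
For <>(p | q | ~p):
w0: successors {w1}; p | q | ~p there: w1:T. ✓
w1: successors {w2}; p | q | ~p there: w2:T. ✓
w2: successors {w2}; p | q | ~p there: w2:T. ✓
— 3 worlds.

2 and 3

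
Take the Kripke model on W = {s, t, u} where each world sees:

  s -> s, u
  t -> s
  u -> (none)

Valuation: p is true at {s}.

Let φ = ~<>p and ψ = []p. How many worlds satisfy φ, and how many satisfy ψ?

1 and 2

For ~<>p:
s: <>p is T. ✗
t: <>p is T. ✗
u: <>p is F. ✓
— 1 world.
For []p:
s: successors {s, u}; p there: s:T, u:F. ✗
t: successors {s}; p there: s:T. ✓
u: no successors, so []p holds vacuously. ✓
— 2 worlds.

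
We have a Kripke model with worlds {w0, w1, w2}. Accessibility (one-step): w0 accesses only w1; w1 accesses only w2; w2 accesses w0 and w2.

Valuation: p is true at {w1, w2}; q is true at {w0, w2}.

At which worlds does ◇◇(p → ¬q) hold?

{w1, w2}

w0: successors {w1}; ◇(p → ¬q) there: w1:F. ✗
w1: successors {w2}; ◇(p → ¬q) there: w2:T. ✓
w2: successors {w0, w2}; ◇(p → ¬q) there: w0:T, w2:T. ✓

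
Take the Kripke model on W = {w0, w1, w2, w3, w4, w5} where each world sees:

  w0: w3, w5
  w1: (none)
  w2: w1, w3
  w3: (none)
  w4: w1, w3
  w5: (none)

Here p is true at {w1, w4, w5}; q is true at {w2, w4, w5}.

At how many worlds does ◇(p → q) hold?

w0: successors {w3, w5}; p → q there: w3:T, w5:T. ✓
w1: no successors, so ◇(p → q) fails. ✗
w2: successors {w1, w3}; p → q there: w1:F, w3:T. ✓
w3: no successors, so ◇(p → q) fails. ✗
w4: successors {w1, w3}; p → q there: w1:F, w3:T. ✓
w5: no successors, so ◇(p → q) fails. ✗
Satisfying worlds: {w0, w2, w4}.

3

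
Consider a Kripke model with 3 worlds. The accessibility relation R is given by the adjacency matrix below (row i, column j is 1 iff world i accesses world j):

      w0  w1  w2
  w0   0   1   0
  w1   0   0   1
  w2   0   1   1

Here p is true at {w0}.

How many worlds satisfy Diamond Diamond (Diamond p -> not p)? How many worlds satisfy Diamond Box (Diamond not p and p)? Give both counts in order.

For Diamond Diamond (Diamond p -> not p):
w0: successors {w1}; Diamond (Diamond p -> not p) there: w1:T. ✓
w1: successors {w2}; Diamond (Diamond p -> not p) there: w2:T. ✓
w2: successors {w1, w2}; Diamond (Diamond p -> not p) there: w1:T, w2:T. ✓
— 3 worlds.
For Diamond Box (Diamond not p and p):
w0: successors {w1}; Box (Diamond not p and p) there: w1:F. ✗
w1: successors {w2}; Box (Diamond not p and p) there: w2:F. ✗
w2: successors {w1, w2}; Box (Diamond not p and p) there: w1:F, w2:F. ✗
— 0 worlds.

3 and 0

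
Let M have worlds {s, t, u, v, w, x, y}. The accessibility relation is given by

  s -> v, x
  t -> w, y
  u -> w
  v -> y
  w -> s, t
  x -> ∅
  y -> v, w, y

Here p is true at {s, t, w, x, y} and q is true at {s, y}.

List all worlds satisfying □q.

s: successors {v, x}; q there: v:F, x:F. ✗
t: successors {w, y}; q there: w:F, y:T. ✗
u: successors {w}; q there: w:F. ✗
v: successors {y}; q there: y:T. ✓
w: successors {s, t}; q there: s:T, t:F. ✗
x: no successors, so □q holds vacuously. ✓
y: successors {v, w, y}; q there: v:F, w:F, y:T. ✗

{v, x}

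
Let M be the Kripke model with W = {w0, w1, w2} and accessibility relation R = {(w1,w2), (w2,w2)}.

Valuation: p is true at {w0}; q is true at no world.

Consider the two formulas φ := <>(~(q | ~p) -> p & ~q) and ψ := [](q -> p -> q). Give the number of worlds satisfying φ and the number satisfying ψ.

For <>(~(q | ~p) -> p & ~q):
w0: no successors, so <>(~(q | ~p) -> p & ~q) fails. ✗
w1: successors {w2}; ~(q | ~p) -> p & ~q there: w2:T. ✓
w2: successors {w2}; ~(q | ~p) -> p & ~q there: w2:T. ✓
— 2 worlds.
For [](q -> p -> q):
w0: no successors, so [](q -> p -> q) holds vacuously. ✓
w1: successors {w2}; q -> p -> q there: w2:T. ✓
w2: successors {w2}; q -> p -> q there: w2:T. ✓
— 3 worlds.

2 and 3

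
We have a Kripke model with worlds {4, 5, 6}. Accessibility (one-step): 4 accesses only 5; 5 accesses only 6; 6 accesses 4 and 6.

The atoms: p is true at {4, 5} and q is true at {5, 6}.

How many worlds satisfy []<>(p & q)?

0

4: successors {5}; <>(p & q) there: 5:F. ✗
5: successors {6}; <>(p & q) there: 6:F. ✗
6: successors {4, 6}; <>(p & q) there: 4:T, 6:F. ✗
Satisfying worlds: ∅.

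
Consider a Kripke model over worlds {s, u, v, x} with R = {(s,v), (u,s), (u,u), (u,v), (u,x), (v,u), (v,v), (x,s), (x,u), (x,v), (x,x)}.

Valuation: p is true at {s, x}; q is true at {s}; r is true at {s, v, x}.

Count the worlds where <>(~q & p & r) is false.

s: successors {v}; ~q & p & r there: v:F. ✗
u: successors {s, u, v, x}; ~q & p & r there: s:F, u:F, v:F, x:T. ✓
v: successors {u, v}; ~q & p & r there: u:F, v:F. ✗
x: successors {s, u, v, x}; ~q & p & r there: s:F, u:F, v:F, x:T. ✓
Satisfying worlds: {u, x}.
So <>(~q & p & r) fails at the other 2 worlds.

2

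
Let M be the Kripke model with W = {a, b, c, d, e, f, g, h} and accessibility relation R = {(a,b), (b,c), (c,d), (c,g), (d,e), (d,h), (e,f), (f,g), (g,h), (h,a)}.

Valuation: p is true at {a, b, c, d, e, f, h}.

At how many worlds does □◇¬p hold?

2

a: successors {b}; ◇¬p there: b:F. ✗
b: successors {c}; ◇¬p there: c:T. ✓
c: successors {d, g}; ◇¬p there: d:F, g:F. ✗
d: successors {e, h}; ◇¬p there: e:F, h:F. ✗
e: successors {f}; ◇¬p there: f:T. ✓
f: successors {g}; ◇¬p there: g:F. ✗
g: successors {h}; ◇¬p there: h:F. ✗
h: successors {a}; ◇¬p there: a:F. ✗
Satisfying worlds: {b, e}.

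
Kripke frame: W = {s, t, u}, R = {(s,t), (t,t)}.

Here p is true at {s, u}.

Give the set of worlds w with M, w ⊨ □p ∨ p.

{s, u}

s: □p is F, p is T. ✓
t: □p is F, p is F. ✗
u: □p is T, p is T. ✓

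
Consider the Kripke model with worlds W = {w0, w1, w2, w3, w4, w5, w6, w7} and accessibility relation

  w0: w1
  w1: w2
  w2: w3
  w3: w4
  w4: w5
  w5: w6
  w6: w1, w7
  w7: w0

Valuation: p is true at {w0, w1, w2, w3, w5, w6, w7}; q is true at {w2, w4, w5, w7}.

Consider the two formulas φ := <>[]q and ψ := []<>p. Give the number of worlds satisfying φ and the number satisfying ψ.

For <>[]q:
w0: successors {w1}; []q there: w1:T. ✓
w1: successors {w2}; []q there: w2:F. ✗
w2: successors {w3}; []q there: w3:T. ✓
w3: successors {w4}; []q there: w4:T. ✓
w4: successors {w5}; []q there: w5:F. ✗
w5: successors {w6}; []q there: w6:F. ✗
w6: successors {w1, w7}; []q there: w1:T, w7:F. ✓
w7: successors {w0}; []q there: w0:F. ✗
— 4 worlds.
For []<>p:
w0: successors {w1}; <>p there: w1:T. ✓
w1: successors {w2}; <>p there: w2:T. ✓
w2: successors {w3}; <>p there: w3:F. ✗
w3: successors {w4}; <>p there: w4:T. ✓
w4: successors {w5}; <>p there: w5:T. ✓
w5: successors {w6}; <>p there: w6:T. ✓
w6: successors {w1, w7}; <>p there: w1:T, w7:T. ✓
w7: successors {w0}; <>p there: w0:T. ✓
— 7 worlds.

4 and 7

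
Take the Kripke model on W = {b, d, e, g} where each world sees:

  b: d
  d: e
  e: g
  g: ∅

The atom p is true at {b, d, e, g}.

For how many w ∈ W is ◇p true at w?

3

b: successors {d}; p there: d:T. ✓
d: successors {e}; p there: e:T. ✓
e: successors {g}; p there: g:T. ✓
g: no successors, so ◇p fails. ✗
Satisfying worlds: {b, d, e}.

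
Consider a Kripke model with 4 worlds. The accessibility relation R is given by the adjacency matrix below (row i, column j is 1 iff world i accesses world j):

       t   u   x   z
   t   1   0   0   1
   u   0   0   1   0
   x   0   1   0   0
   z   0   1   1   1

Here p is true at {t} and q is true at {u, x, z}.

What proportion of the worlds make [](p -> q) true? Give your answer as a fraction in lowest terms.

3/4

t: successors {t, z}; p -> q there: t:F, z:T. ✗
u: successors {x}; p -> q there: x:T. ✓
x: successors {u}; p -> q there: u:T. ✓
z: successors {u, x, z}; p -> q there: u:T, x:T, z:T. ✓
That's 3 of 4 worlds, so 3/4.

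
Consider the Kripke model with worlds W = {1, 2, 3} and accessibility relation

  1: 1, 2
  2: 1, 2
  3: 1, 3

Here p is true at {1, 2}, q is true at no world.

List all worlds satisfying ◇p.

{1, 2, 3}

1: successors {1, 2}; p there: 1:T, 2:T. ✓
2: successors {1, 2}; p there: 1:T, 2:T. ✓
3: successors {1, 3}; p there: 1:T, 3:F. ✓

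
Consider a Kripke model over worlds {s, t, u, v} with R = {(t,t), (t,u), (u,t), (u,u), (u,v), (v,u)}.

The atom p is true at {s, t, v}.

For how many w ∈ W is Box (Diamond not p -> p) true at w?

s: no successors, so Box (Diamond not p -> p) holds vacuously. ✓
t: successors {t, u}; Diamond not p -> p there: t:T, u:F. ✗
u: successors {t, u, v}; Diamond not p -> p there: t:T, u:F, v:T. ✗
v: successors {u}; Diamond not p -> p there: u:F. ✗
Satisfying worlds: {s}.

1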